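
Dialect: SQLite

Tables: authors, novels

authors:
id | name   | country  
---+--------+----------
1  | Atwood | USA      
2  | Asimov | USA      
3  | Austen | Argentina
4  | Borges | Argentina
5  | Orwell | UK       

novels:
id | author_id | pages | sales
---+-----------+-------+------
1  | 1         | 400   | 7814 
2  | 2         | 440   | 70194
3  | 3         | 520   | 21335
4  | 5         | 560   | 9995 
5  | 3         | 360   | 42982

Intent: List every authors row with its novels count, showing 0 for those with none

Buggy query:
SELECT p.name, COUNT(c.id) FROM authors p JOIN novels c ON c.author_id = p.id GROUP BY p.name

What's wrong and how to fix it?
Bug: INNER JOIN drops authors rows that have no matching novels rows

Fix: Use LEFT JOIN so parents without children still appear (COUNT(c.id) gives 0)

Corrected query:
SELECT p.name, COUNT(c.id) FROM authors p LEFT JOIN novels c ON c.author_id = p.id GROUP BY p.name

Result:
name   | COUNT(c.id)
-------+------------
Asimov | 1          
Atwood | 1          
Austen | 2          
Borges | 0          
Orwell | 1          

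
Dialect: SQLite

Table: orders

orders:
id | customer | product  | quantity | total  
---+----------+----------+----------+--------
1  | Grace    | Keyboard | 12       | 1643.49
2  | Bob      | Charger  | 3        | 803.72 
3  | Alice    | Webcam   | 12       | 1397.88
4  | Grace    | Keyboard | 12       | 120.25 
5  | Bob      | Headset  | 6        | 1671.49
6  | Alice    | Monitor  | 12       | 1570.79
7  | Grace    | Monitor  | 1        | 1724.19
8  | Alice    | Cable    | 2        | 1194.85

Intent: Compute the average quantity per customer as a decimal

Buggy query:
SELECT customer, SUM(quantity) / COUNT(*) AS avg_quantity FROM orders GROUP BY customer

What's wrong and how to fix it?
Bug: SUM(quantity) and COUNT(*) are both integers; the division truncates the fractional part

Fix: Multiply by 1.0 (or CAST to REAL) to force floating-point division

Corrected query:
SELECT customer, SUM(quantity) * 1.0 / COUNT(*) AS avg_quantity FROM orders GROUP BY customer

Result:
customer | avg_quantity
---------+-------------
Alice    | 8.666667    
Bob      | 4.5         
Grace    | 8.333333    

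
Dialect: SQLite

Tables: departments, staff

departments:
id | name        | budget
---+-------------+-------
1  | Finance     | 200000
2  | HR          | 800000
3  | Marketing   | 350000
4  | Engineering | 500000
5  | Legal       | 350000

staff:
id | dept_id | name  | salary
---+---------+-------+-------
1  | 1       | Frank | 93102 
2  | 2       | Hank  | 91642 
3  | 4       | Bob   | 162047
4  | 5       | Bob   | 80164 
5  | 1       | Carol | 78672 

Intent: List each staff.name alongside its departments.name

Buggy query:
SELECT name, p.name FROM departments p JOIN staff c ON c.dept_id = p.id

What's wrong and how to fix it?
Bug: 'name' exists in both joined tables, so the database can't tell which one is meant

Fix: Prefix ambiguous columns with the table alias

Corrected query:
SELECT c.name, p.name FROM departments p JOIN staff c ON c.dept_id = p.id

Result:
name  | name       
------+------------
Frank | Finance    
Hank  | HR         
Bob   | Engineering
Bob   | Legal      
Carol | Finance    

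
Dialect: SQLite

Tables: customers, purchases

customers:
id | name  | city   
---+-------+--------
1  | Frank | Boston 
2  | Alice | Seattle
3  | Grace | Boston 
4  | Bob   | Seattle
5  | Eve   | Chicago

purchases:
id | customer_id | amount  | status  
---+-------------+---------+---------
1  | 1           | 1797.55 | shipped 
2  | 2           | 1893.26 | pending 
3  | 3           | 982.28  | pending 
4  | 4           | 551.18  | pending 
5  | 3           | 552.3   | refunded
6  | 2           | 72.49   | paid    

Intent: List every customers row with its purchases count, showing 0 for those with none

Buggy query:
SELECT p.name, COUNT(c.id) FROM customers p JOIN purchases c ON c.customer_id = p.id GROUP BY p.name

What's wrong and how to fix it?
Bug: An inner join excludes parents with zero children

Fix: Switch to LEFT JOIN to retain unmatched parent rows

Corrected query:
SELECT p.name, COUNT(c.id) FROM customers p LEFT JOIN purchases c ON c.customer_id = p.id GROUP BY p.name

Result:
name  | COUNT(c.id)
------+------------
Alice | 2          
Bob   | 1          
Eve   | 0          
Frank | 1          
Grace | 2          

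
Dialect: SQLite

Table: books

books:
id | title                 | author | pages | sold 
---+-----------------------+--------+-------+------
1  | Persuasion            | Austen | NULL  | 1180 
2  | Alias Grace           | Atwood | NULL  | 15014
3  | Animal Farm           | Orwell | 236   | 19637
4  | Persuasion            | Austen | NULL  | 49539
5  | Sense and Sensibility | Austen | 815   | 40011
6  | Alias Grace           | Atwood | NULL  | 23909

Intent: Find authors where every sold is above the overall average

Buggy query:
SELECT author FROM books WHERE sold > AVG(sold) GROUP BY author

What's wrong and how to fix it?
Bug: AVG() is an aggregate; it can't sit directly in WHERE

Fix: Use a subquery for AVG and a HAVING MIN(...) filter so the condition holds for every row in the group

Corrected query:
SELECT author FROM books GROUP BY author HAVING MIN(sold) > (SELECT AVG(sold) FROM books)

Result:
(no rows)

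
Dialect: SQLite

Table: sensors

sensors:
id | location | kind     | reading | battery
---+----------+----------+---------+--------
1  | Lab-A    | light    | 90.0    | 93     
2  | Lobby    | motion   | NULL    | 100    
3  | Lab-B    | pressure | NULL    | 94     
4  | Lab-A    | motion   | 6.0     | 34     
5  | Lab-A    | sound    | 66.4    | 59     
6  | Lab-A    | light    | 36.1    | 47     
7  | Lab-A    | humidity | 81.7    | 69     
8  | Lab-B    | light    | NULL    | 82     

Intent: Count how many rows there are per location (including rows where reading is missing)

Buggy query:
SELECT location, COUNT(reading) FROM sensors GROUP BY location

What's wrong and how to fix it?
Bug: COUNT(column) counts non-NULL values only; rows with NULL reading aren't counted

Fix: Use COUNT(*) to count all rows regardless of NULL

Corrected query:
SELECT location, COUNT(*) FROM sensors GROUP BY location

Result:
location | COUNT(*)
---------+---------
Lab-A    | 5       
Lab-B    | 2       
Lobby    | 1       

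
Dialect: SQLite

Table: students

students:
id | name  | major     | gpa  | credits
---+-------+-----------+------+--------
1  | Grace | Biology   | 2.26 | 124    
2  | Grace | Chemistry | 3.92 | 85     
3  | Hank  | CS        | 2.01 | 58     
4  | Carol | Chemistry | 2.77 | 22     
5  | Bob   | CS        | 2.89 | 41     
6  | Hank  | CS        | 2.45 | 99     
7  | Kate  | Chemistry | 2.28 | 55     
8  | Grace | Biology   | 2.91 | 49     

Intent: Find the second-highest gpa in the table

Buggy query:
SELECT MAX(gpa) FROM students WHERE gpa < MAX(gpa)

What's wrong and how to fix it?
Bug: The inner MAX is an aggregate inside WHERE, which is not allowed

Fix: Put the inner MAX in a scalar subquery

Corrected query:
SELECT MAX(gpa) FROM students WHERE gpa < (SELECT MAX(gpa) FROM students)

Result:
MAX(gpa)
--------
2.91    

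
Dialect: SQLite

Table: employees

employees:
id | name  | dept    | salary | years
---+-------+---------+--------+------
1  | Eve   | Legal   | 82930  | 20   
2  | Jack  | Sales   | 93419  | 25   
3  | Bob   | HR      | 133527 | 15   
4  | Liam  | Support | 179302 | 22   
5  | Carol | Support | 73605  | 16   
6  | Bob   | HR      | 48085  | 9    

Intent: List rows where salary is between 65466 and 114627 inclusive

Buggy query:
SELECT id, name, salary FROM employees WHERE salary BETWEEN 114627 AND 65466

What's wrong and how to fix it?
Bug: The bounds are reversed; BETWEEN a AND b requires a <= b to match anything

Fix: Write BETWEEN 65466 AND 114627

Corrected query:
SELECT id, name, salary FROM employees WHERE salary BETWEEN 65466 AND 114627

Result:
id | name  | salary
---+-------+-------
1  | Eve   | 82930 
2  | Jack  | 93419 
5  | Carol | 73605 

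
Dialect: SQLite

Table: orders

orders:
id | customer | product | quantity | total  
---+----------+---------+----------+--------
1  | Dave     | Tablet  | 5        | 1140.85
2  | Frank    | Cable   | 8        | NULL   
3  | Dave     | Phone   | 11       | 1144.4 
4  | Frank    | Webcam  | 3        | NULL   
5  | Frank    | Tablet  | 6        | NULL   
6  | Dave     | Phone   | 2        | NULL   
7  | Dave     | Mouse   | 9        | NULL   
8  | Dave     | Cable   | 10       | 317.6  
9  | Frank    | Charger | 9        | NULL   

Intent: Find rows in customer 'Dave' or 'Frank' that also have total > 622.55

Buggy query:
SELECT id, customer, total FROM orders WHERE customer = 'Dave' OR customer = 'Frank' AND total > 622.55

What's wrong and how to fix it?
Bug: AND binds tighter than OR, so this parses as customer = 'Dave' OR (customer = 'Frank' AND total > 622.55)

Fix: Group the OR with parentheses (or use IN), then AND the threshold

Corrected query:
SELECT id, customer, total FROM orders WHERE (customer = 'Dave' OR customer = 'Frank') AND total > 622.55

Result:
id | customer | total  
---+----------+--------
1  | Dave     | 1140.85
3  | Dave     | 1144.4 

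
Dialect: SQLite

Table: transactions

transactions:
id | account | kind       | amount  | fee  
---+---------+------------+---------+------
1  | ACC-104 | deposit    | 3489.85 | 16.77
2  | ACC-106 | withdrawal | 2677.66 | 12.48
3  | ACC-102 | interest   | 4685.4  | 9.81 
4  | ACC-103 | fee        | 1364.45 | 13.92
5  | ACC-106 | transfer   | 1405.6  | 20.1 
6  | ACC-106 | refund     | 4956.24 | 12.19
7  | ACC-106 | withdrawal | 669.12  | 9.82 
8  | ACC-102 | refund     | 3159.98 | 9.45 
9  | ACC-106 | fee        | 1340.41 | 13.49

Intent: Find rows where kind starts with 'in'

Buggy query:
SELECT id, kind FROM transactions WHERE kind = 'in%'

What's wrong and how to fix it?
Bug: '=' compares the literal string including the % character; pattern matching needs LIKE

Fix: Use LIKE for wildcard pattern matching

Corrected query:
SELECT id, kind FROM transactions WHERE kind LIKE 'in%'

Result:
id | kind    
---+---------
3  | interest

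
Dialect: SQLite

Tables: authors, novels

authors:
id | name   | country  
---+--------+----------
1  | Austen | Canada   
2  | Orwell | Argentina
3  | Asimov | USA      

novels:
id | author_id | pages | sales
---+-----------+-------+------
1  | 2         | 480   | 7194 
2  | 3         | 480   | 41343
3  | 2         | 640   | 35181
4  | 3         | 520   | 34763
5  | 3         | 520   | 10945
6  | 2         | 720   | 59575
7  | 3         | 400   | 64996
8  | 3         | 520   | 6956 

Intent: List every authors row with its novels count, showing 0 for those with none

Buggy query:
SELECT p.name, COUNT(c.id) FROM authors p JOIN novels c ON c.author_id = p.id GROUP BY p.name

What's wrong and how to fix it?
Bug: An inner join excludes parents with zero children

Fix: Switch to LEFT JOIN to retain unmatched parent rows

Corrected query:
SELECT p.name, COUNT(c.id) FROM authors p LEFT JOIN novels c ON c.author_id = p.id GROUP BY p.name

Result:
name   | COUNT(c.id)
-------+------------
Asimov | 5          
Austen | 0          
Orwell | 3          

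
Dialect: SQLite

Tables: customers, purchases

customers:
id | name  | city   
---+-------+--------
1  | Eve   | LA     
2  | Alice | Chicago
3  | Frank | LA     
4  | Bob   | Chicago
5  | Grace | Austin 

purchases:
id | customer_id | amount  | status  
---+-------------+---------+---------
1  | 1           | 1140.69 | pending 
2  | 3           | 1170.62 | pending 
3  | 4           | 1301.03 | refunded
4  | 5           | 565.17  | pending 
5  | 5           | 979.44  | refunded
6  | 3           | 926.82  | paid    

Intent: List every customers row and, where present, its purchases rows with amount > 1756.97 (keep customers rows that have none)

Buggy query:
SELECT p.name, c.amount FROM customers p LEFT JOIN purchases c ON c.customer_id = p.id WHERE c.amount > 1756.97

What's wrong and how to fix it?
Bug: A WHERE condition on the right-hand table after LEFT JOIN drops unmatched parents

Fix: Put 'c.amount > 1756.97' in the JOIN's ON clause instead of WHERE

Corrected query:
SELECT p.name, c.amount FROM customers p LEFT JOIN purchases c ON c.customer_id = p.id AND c.amount > 1756.97

Result:
name  | amount
------+-------
Eve   | NULL  
Alice | NULL  
Frank | NULL  
Bob   | NULL  
Grace | NULL  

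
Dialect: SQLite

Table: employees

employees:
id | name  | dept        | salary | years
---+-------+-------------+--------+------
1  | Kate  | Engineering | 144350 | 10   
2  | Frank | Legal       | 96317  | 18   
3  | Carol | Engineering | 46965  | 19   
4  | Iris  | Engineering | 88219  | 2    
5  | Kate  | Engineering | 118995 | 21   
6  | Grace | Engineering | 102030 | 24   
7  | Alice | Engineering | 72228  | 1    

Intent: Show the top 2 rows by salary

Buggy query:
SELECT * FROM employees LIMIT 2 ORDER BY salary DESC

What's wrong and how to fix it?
Bug: ORDER BY cannot follow LIMIT; LIMIT is the final clause

Fix: Sort with ORDER BY, then apply LIMIT

Corrected query:
SELECT * FROM employees ORDER BY salary DESC LIMIT 2

Result:
id | name | dept        | salary | years
---+------+-------------+--------+------
1  | Kate | Engineering | 144350 | 10   
5  | Kate | Engineering | 118995 | 21   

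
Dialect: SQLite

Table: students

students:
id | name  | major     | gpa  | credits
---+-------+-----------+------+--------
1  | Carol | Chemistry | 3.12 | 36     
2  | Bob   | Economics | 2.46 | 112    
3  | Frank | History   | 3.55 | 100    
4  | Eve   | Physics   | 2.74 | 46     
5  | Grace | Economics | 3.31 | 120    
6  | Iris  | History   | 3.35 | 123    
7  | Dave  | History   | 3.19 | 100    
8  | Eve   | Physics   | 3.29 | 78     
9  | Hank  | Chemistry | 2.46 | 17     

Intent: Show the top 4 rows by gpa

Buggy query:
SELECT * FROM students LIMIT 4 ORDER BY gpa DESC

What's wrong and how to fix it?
Bug: ORDER BY cannot follow LIMIT; LIMIT is the final clause

Fix: Swap the clauses: ORDER BY first, then LIMIT

Corrected query:
SELECT * FROM students ORDER BY gpa DESC LIMIT 4

Result:
id | name  | major     | gpa  | credits
---+-------+-----------+------+--------
3  | Frank | History   | 3.55 | 100    
6  | Iris  | History   | 3.35 | 123    
5  | Grace | Economics | 3.31 | 120    
8  | Eve   | Physics   | 3.29 | 78     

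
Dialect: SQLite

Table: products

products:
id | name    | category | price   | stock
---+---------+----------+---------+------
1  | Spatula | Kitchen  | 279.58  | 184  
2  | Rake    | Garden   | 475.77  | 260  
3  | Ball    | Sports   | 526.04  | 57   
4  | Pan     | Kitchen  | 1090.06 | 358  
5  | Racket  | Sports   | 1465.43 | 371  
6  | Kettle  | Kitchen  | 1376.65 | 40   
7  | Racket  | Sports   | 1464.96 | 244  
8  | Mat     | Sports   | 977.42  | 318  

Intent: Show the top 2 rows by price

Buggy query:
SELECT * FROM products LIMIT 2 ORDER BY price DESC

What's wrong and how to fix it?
Bug: LIMIT must come after ORDER BY

Fix: Sort with ORDER BY, then apply LIMIT

Corrected query:
SELECT * FROM products ORDER BY price DESC LIMIT 2

Result:
id | name   | category | price   | stock
---+--------+----------+---------+------
5  | Racket | Sports   | 1465.43 | 371  
7  | Racket | Sports   | 1464.96 | 244  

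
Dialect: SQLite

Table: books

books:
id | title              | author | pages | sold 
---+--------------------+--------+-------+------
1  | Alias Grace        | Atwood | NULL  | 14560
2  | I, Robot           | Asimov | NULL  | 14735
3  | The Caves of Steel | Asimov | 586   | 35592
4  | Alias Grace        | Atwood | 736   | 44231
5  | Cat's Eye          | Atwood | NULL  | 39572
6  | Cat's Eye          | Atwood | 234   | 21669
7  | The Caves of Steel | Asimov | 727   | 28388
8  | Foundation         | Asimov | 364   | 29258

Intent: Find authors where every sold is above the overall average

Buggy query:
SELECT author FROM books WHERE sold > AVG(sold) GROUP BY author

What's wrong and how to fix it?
Bug: WHERE evaluates per row before aggregation, so AVG() is unavailable

Fix: Use a subquery for AVG and a HAVING MIN(...) filter so the condition holds for every row in the group

Corrected query:
SELECT author FROM books GROUP BY author HAVING MIN(sold) > (SELECT AVG(sold) FROM books)

Result:
(no rows)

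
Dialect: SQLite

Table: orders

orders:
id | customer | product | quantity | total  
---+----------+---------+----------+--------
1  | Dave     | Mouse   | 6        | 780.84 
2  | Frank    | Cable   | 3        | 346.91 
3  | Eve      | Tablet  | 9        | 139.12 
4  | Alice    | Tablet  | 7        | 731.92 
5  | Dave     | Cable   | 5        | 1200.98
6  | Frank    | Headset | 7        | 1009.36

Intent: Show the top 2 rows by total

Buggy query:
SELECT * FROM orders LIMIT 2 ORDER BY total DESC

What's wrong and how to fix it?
Bug: LIMIT must come after ORDER BY

Fix: Sort with ORDER BY, then apply LIMIT

Corrected query:
SELECT * FROM orders ORDER BY total DESC LIMIT 2

Result:
id | customer | product | quantity | total  
---+----------+---------+----------+--------
5  | Dave     | Cable   | 5        | 1200.98
6  | Frank    | Headset | 7        | 1009.36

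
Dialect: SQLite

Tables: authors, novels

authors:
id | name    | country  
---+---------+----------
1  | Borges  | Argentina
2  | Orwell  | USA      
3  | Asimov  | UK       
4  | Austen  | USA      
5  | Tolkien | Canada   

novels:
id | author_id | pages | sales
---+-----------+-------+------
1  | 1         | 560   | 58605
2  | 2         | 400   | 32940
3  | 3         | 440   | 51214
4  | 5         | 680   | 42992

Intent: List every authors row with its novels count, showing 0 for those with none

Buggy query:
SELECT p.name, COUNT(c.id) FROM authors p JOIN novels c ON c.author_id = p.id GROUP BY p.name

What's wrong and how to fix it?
Bug: INNER JOIN drops authors rows that have no matching novels rows

Fix: Use LEFT JOIN so parents without children still appear (COUNT(c.id) gives 0)

Corrected query:
SELECT p.name, COUNT(c.id) FROM authors p LEFT JOIN novels c ON c.author_id = p.id GROUP BY p.name

Result:
name    | COUNT(c.id)
--------+------------
Asimov  | 1          
Austen  | 0          
Borges  | 1          
Orwell  | 1          
Tolkien | 1          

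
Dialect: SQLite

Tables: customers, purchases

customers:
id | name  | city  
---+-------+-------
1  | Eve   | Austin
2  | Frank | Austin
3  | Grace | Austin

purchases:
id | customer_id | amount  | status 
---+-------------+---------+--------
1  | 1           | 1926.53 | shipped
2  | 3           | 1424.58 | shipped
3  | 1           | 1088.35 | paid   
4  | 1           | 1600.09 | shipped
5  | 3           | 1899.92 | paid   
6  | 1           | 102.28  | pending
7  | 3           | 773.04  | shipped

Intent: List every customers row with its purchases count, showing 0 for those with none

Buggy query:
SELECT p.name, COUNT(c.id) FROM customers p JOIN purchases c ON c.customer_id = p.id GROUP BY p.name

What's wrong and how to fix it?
Bug: INNER JOIN drops customers rows that have no matching purchases rows

Fix: Switch to LEFT JOIN to retain unmatched parent rows

Corrected query:
SELECT p.name, COUNT(c.id) FROM customers p LEFT JOIN purchases c ON c.customer_id = p.id GROUP BY p.name

Result:
name  | COUNT(c.id)
------+------------
Eve   | 4          
Frank | 0          
Grace | 3          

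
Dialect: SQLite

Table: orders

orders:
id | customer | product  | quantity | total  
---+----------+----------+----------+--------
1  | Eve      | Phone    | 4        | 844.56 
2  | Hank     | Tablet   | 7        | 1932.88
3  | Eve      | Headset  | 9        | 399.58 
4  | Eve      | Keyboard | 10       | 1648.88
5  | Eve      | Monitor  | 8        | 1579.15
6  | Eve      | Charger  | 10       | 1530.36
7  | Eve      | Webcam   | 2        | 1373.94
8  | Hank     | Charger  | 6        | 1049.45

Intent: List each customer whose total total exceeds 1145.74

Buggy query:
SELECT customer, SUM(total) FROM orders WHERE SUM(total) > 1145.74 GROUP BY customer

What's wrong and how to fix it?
Bug: Aggregate functions cannot appear in a WHERE clause

Fix: Move the aggregate condition to a HAVING clause

Corrected query:
SELECT customer, SUM(total) FROM orders GROUP BY customer HAVING SUM(total) > 1145.74

Result:
customer | SUM(total)
---------+-----------
Eve      | 7376.47   
Hank     | 2982.33   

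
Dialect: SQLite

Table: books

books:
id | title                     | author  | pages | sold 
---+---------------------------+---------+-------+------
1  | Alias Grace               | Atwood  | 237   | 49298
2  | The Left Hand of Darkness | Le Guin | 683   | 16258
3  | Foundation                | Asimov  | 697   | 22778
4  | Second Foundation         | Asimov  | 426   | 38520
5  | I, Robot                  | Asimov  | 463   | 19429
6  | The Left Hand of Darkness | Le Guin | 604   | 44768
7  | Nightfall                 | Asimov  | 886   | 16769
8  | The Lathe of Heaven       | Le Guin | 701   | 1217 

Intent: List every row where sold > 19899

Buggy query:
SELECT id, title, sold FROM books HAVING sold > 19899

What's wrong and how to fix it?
Bug: This is a non-aggregate query (no GROUP BY, no aggregates), so in SQLite the HAVING clause is invalid here; a row-level condition belongs in WHERE

Fix: Use WHERE for row-level filtering

Corrected query:
SELECT id, title, sold FROM books WHERE sold > 19899

Result:
id | title                     | sold 
---+---------------------------+------
1  | Alias Grace               | 49298
3  | Foundation                | 22778
4  | Second Foundation         | 38520
6  | The Left Hand of Darkness | 44768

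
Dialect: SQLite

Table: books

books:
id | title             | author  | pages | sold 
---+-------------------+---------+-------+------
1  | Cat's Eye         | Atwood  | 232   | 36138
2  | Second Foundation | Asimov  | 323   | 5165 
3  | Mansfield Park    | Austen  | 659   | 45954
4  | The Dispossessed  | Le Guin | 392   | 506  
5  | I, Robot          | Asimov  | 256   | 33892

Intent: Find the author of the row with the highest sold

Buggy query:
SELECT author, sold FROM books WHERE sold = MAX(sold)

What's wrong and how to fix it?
Bug: WHERE is evaluated per row; an aggregate over the whole table isn't defined there

Fix: Use a subquery: WHERE sold = (SELECT MAX(sold) FROM books)

Corrected query:
SELECT author, sold FROM books WHERE sold = (SELECT MAX(sold) FROM books)

Result:
author | sold 
-------+------
Austen | 45954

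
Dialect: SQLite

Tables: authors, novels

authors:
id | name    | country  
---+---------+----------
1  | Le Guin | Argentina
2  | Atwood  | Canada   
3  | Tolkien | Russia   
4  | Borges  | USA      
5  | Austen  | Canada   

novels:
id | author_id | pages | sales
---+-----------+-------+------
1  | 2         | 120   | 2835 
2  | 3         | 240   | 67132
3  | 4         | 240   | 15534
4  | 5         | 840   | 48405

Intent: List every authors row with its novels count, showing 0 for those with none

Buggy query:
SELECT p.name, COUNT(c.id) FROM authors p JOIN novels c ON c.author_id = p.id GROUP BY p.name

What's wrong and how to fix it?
Bug: An inner join excludes parents with zero children

Fix: Use LEFT JOIN so parents without children still appear (COUNT(c.id) gives 0)

Corrected query:
SELECT p.name, COUNT(c.id) FROM authors p LEFT JOIN novels c ON c.author_id = p.id GROUP BY p.name

Result:
name    | COUNT(c.id)
--------+------------
Atwood  | 1          
Austen  | 1          
Borges  | 1          
Le Guin | 0          
Tolkien | 1          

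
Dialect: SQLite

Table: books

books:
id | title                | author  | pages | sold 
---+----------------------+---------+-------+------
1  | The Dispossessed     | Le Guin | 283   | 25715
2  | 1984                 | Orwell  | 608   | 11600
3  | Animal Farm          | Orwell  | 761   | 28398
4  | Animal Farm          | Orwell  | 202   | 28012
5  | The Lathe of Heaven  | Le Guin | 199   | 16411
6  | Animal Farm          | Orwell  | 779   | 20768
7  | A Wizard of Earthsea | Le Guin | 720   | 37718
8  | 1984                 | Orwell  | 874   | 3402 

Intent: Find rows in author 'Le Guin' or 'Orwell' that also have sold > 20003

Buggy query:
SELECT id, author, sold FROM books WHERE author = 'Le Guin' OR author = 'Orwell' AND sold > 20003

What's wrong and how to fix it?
Bug: Without parentheses, AND is evaluated before OR, so the sold filter only applies to the 'Orwell' branch

Fix: Add parentheses around the OR so the AND applies to both alternatives

Corrected query:
SELECT id, author, sold FROM books WHERE (author = 'Le Guin' OR author = 'Orwell') AND sold > 20003

Result:
id | author  | sold 
---+---------+------
1  | Le Guin | 25715
3  | Orwell  | 28398
4  | Orwell  | 28012
6  | Orwell  | 20768
7  | Le Guin | 37718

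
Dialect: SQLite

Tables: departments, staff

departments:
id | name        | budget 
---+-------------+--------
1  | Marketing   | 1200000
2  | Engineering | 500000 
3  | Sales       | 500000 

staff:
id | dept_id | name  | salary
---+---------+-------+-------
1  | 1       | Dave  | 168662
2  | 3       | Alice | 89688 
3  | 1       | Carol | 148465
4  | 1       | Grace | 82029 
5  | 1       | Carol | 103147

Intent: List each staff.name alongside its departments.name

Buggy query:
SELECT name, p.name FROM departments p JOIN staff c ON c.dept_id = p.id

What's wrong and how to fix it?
Bug: 'name' exists in both joined tables, so the database can't tell which one is meant

Fix: Qualify the column with its table alias (c.name)

Corrected query:
SELECT c.name, p.name FROM departments p JOIN staff c ON c.dept_id = p.id

Result:
name  | name     
------+----------
Dave  | Marketing
Alice | Sales    
Carol | Marketing
Grace | Marketing
Carol | Marketing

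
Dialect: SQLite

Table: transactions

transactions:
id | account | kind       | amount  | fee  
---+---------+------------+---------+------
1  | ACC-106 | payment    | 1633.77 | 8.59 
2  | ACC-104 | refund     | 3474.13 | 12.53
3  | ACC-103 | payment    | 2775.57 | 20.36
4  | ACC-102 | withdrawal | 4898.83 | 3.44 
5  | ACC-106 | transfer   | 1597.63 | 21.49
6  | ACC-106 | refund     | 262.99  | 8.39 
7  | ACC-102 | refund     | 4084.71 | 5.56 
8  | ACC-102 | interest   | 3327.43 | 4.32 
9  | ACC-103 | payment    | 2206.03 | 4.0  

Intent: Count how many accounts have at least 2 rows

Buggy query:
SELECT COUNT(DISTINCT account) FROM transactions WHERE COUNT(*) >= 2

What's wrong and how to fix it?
Bug: WHERE filters individual rows, not groups, so a group-level COUNT is invalid there

Fix: Use a subquery that GROUPs and filters with HAVING, then count its rows

Corrected query:
SELECT COUNT(*) FROM (SELECT account FROM transactions GROUP BY account HAVING COUNT(*) >= 2)

Result:
COUNT(*)
--------
3       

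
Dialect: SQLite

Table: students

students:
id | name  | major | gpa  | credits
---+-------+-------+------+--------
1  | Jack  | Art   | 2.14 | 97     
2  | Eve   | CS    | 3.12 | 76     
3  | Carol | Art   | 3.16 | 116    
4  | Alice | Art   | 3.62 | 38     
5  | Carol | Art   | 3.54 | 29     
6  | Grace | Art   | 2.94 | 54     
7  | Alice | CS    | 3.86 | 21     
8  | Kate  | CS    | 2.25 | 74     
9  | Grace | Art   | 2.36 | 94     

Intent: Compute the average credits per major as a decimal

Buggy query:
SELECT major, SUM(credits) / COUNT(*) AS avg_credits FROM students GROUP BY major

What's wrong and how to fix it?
Bug: Both operands are integers, so '/' performs integer division and truncates

Fix: Cast one side to REAL so the division keeps the fractional part

Corrected query:
SELECT major, SUM(credits) * 1.0 / COUNT(*) AS avg_credits FROM students GROUP BY major

Result:
major | avg_credits
------+------------
Art   | 71.333333  
CS    | 57         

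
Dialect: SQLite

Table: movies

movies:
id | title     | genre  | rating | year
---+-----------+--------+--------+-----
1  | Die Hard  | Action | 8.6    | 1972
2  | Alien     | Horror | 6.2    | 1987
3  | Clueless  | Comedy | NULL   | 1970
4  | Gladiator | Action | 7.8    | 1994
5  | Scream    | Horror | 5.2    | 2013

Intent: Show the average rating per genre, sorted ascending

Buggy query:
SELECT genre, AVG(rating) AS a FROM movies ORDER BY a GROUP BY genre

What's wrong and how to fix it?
Bug: ORDER BY appears before GROUP BY; SQL clause order requires GROUP BY first

Fix: Move ORDER BY to the end, after GROUP BY

Corrected query:
SELECT genre, AVG(rating) AS a FROM movies GROUP BY genre ORDER BY a

Result:
genre  | a   
-------+-----
Comedy | NULL
Horror | 5.7 
Action | 8.2 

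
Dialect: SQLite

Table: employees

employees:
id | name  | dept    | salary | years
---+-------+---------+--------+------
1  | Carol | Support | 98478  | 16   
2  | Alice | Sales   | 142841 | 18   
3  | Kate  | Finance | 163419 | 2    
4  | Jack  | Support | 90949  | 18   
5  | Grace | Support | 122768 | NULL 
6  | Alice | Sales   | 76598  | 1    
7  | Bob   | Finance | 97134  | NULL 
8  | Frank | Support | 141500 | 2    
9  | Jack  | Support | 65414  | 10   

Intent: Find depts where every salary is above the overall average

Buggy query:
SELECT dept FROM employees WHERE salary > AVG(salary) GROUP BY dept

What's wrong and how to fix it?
Bug: AVG() is an aggregate; it can't sit directly in WHERE

Fix: Use a subquery for AVG and a HAVING MIN(...) filter so the condition holds for every row in the group

Corrected query:
SELECT dept FROM employees GROUP BY dept HAVING MIN(salary) > (SELECT AVG(salary) FROM employees)

Result:
(no rows)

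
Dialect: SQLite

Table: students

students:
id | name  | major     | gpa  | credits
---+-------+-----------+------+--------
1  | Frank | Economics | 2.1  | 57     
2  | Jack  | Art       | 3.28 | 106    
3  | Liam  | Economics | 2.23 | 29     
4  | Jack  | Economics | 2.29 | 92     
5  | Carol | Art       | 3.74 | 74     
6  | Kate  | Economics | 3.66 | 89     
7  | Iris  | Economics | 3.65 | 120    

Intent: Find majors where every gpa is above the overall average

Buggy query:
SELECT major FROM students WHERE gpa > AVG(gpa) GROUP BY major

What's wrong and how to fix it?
Bug: AVG() is an aggregate; it can't sit directly in WHERE

Fix: Use a subquery for AVG and a HAVING MIN(...) filter so the condition holds for every row in the group

Corrected query:
SELECT major FROM students GROUP BY major HAVING MIN(gpa) > (SELECT AVG(gpa) FROM students)

Result:
major
-----
Art  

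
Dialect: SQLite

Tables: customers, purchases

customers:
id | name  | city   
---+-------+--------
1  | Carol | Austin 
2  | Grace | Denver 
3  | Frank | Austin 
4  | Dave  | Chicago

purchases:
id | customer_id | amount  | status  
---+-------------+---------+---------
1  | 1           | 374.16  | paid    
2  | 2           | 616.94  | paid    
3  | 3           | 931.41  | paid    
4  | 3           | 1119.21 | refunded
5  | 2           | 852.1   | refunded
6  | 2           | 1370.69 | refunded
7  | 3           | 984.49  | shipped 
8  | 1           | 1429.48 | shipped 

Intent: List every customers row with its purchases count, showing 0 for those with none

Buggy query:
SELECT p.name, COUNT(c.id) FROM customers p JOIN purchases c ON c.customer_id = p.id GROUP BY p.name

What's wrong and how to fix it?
Bug: INNER JOIN drops customers rows that have no matching purchases rows

Fix: Switch to LEFT JOIN to retain unmatched parent rows

Corrected query:
SELECT p.name, COUNT(c.id) FROM customers p LEFT JOIN purchases c ON c.customer_id = p.id GROUP BY p.name

Result:
name  | COUNT(c.id)
------+------------
Carol | 2          
Dave  | 0          
Frank | 3          
Grace | 3          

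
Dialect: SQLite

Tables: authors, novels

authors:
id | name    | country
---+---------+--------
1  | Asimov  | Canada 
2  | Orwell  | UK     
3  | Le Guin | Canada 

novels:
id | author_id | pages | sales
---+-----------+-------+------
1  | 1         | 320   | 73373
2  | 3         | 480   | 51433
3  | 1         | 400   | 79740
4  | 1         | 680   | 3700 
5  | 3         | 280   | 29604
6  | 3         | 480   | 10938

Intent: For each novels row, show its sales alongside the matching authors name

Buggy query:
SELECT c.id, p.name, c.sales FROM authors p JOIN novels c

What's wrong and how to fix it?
Bug: JOIN with no ON clause produces a cartesian product; every novels row pairs with every authors row

Fix: Specify the join condition linking the foreign key to the parent id

Corrected query:
SELECT c.id, p.name, c.sales FROM authors p JOIN novels c ON c.author_id = p.id

Result:
id | name    | sales
---+---------+------
1  | Asimov  | 73373
2  | Le Guin | 51433
3  | Asimov  | 79740
4  | Asimov  | 3700 
5  | Le Guin | 29604
6  | Le Guin | 10938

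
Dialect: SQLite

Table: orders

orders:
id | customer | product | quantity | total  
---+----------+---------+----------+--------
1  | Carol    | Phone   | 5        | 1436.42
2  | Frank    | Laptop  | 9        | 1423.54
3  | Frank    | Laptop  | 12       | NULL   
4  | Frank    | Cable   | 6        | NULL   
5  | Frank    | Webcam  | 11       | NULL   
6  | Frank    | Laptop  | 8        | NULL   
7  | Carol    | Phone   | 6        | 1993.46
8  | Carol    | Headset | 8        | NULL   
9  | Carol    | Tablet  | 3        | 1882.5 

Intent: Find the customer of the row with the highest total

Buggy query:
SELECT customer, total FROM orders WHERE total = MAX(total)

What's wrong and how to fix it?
Bug: MAX(total) is an aggregate and cannot be used directly in WHERE

Fix: Wrap MAX in a scalar subquery so WHERE compares against a single value

Corrected query:
SELECT customer, total FROM orders WHERE total = (SELECT MAX(total) FROM orders)

Result:
customer | total  
---------+--------
Carol    | 1993.46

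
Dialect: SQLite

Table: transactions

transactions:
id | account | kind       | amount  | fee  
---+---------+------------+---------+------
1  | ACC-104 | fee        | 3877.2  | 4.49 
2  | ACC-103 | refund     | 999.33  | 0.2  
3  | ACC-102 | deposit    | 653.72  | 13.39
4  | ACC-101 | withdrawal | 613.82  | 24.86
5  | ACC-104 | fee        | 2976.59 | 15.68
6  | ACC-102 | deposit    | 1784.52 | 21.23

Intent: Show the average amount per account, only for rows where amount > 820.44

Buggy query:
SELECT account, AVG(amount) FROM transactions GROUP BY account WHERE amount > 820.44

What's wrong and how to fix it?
Bug: Row-level WHERE must come before GROUP BY in the clause order

Fix: Place WHERE between FROM and GROUP BY

Corrected query:
SELECT account, AVG(amount) FROM transactions WHERE amount > 820.44 GROUP BY account

Result:
account | AVG(amount)
--------+------------
ACC-102 | 1784.52    
ACC-103 | 999.33     
ACC-104 | 3426.895   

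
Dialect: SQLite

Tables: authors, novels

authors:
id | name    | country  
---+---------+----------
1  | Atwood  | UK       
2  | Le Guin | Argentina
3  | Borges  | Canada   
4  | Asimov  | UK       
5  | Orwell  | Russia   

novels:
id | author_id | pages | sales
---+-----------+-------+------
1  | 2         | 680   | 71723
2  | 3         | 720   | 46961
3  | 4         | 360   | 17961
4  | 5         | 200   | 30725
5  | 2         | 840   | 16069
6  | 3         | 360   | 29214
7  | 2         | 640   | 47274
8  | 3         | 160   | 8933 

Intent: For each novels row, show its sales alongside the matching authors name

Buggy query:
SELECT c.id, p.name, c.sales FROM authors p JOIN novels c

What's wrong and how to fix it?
Bug: JOIN with no ON clause produces a cartesian product; every novels row pairs with every authors row

Fix: Specify the join condition linking the foreign key to the parent id

Corrected query:
SELECT c.id, p.name, c.sales FROM authors p JOIN novels c ON c.author_id = p.id

Result:
id | name    | sales
---+---------+------
1  | Le Guin | 71723
2  | Borges  | 46961
3  | Asimov  | 17961
4  | Orwell  | 30725
5  | Le Guin | 16069
6  | Borges  | 29214
7  | Le Guin | 47274
8  | Borges  | 8933 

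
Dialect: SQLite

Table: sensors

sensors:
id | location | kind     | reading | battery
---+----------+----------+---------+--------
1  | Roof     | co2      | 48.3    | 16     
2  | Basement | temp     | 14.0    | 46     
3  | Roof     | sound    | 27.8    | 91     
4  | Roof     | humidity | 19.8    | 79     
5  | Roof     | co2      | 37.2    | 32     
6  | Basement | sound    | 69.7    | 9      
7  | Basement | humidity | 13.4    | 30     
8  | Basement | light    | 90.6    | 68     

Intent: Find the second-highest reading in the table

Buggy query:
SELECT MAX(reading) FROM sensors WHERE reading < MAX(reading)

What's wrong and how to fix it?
Bug: MAX(reading) on the right of the comparison is an aggregate-in-WHERE error

Fix: Put the inner MAX in a scalar subquery

Corrected query:
SELECT MAX(reading) FROM sensors WHERE reading < (SELECT MAX(reading) FROM sensors)

Result:
MAX(reading)
------------
69.7        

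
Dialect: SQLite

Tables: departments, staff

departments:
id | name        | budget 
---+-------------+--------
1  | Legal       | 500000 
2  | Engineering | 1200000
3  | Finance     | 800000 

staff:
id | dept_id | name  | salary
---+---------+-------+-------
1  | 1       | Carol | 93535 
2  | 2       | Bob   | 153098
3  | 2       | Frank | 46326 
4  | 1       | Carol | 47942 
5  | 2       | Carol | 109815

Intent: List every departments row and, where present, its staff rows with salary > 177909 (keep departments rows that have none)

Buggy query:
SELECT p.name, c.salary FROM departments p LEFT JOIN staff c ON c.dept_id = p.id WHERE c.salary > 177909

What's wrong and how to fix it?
Bug: Filtering c.salary in WHERE discards the NULL rows produced by LEFT JOIN, turning it into an inner join

Fix: Move the right-table condition into the ON clause so unmatched parents are kept

Corrected query:
SELECT p.name, c.salary FROM departments p LEFT JOIN staff c ON c.dept_id = p.id AND c.salary > 177909

Result:
name        | salary
------------+-------
Legal       | NULL  
Engineering | NULL  
Finance     | NULL  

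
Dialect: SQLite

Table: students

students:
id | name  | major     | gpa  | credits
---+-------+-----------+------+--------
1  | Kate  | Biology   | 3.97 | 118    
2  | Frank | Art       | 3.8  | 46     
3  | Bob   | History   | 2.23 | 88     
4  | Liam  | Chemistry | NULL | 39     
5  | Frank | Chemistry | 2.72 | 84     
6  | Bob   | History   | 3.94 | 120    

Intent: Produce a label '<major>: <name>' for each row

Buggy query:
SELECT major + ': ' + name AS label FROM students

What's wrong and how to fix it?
Bug: '+' is numeric addition; on text columns SQLite converts them to 0 instead of concatenating

Fix: Use the || operator for string concatenation

Corrected query:
SELECT major || ': ' || name AS label FROM students

Result:
label           
----------------
Biology: Kate   
Art: Frank      
History: Bob    
Chemistry: Liam 
Chemistry: Frank
History: Bob    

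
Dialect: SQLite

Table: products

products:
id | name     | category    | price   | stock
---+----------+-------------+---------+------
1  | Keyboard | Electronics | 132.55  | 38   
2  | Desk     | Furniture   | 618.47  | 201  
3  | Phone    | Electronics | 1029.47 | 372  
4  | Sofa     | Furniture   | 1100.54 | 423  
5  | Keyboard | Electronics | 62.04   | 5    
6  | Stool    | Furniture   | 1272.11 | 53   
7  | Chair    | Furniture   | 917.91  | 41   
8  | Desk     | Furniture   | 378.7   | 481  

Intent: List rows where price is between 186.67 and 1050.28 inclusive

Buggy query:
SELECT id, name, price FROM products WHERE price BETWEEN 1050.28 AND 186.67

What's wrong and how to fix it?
Bug: The bounds are reversed; BETWEEN a AND b requires a <= b to match anything

Fix: Write BETWEEN 186.67 AND 1050.28

Corrected query:
SELECT id, name, price FROM products WHERE price BETWEEN 186.67 AND 1050.28

Result:
id | name  | price  
---+-------+--------
2  | Desk  | 618.47 
3  | Phone | 1029.47
7  | Chair | 917.91 
8  | Desk  | 378.7  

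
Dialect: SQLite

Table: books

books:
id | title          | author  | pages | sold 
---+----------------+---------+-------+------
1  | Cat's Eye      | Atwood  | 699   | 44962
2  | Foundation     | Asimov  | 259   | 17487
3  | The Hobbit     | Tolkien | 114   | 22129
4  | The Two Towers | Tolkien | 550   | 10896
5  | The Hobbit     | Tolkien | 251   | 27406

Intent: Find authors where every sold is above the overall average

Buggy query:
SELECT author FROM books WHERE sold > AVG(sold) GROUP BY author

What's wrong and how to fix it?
Bug: AVG() is an aggregate; it can't sit directly in WHERE

Fix: Compute the overall average in a scalar subquery and compare each group's MIN against it in HAVING

Corrected query:
SELECT author FROM books GROUP BY author HAVING MIN(sold) > (SELECT AVG(sold) FROM books)

Result:
author
------
Atwood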